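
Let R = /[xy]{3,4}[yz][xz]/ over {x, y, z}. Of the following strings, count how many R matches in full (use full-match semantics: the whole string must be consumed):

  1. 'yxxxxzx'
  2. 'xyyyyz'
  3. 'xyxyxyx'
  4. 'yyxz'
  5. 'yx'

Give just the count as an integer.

1

1 → no match
2 → match
3 → no match
4 → no match
5 → no match
Total matched: 1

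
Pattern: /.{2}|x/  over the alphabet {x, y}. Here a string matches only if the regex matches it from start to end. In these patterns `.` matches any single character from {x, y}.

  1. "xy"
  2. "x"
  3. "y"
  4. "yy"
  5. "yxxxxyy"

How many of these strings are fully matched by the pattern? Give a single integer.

1 → match
2 → match
3 → no match
4 → match
5 → no match
Total matched: 3

3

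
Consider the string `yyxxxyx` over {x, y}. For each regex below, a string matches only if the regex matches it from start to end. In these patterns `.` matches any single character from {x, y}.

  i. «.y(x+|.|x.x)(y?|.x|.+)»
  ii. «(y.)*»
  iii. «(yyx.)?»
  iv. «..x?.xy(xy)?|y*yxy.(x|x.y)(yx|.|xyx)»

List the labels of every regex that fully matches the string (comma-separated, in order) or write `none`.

i → match
ii → no match
iii → no match
iv → no match

i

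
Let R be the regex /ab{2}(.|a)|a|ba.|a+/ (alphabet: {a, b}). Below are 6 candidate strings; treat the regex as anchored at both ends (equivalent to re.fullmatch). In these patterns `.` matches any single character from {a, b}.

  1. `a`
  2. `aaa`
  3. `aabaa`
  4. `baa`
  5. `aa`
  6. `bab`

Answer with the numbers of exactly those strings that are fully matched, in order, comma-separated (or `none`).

1, 2, 4, 5, 6

1 → match
2 → match
3 → no match
4 → match
5 → match
6 → match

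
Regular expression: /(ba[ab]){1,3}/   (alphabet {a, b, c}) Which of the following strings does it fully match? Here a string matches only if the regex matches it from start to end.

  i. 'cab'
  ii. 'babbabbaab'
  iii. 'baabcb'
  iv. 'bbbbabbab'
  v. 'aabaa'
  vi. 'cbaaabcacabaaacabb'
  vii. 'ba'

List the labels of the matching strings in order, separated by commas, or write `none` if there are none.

i → no match — must start with 'ba'
ii → no match
iii → no match
iv → no match — must start with 'ba'
v → no match — must start with 'ba'
vi → no match — must start with 'ba'
vii → no match

none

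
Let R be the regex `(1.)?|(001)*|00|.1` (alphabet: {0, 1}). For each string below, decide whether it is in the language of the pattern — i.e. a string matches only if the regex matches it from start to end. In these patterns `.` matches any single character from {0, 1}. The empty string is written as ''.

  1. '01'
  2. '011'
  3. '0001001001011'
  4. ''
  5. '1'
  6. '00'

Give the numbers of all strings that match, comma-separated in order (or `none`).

1 → match
2 → no match
3 → no match
4 → match
5 → no match
6 → match

1, 4, 6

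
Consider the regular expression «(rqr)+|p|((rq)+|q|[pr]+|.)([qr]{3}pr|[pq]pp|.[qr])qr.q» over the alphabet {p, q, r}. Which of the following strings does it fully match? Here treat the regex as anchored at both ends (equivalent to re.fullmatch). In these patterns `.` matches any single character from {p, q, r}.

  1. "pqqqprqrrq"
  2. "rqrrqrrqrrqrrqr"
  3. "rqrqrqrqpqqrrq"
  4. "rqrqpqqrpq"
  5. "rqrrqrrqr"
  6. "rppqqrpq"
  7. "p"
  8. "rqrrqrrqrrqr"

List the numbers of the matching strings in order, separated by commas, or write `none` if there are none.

1 → match
2 → match
3 → match
4 → match
5 → match
6 → match
7 → match
8 → match

1, 2, 3, 4, 5, 6, 7, 8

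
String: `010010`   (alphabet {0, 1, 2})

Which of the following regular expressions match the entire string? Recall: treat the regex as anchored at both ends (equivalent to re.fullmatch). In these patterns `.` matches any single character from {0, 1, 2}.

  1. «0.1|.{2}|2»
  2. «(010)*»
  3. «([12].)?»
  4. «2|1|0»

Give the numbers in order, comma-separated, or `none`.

2

1 → no match
2 → match
3 → no match
4 → no match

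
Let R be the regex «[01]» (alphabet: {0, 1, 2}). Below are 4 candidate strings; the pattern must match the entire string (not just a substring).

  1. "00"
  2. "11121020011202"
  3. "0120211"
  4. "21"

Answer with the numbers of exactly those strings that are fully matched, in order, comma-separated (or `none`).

1. "00" → no match
2 → no match
3. "0120211" → no match
4. "21" → no match

none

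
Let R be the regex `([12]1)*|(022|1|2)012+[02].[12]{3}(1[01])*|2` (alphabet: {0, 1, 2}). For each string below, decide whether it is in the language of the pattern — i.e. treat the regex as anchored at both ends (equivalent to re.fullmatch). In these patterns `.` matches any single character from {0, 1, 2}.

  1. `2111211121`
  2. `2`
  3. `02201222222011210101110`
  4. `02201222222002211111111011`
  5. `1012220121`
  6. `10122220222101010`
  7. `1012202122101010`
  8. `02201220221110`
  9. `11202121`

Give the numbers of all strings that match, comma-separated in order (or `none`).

1 → match
2 → match
3 → match
4 → match
5 → match
6 → match
7 → match
8 → match
9 → no match

1, 2, 3, 4, 5, 6, 7, 8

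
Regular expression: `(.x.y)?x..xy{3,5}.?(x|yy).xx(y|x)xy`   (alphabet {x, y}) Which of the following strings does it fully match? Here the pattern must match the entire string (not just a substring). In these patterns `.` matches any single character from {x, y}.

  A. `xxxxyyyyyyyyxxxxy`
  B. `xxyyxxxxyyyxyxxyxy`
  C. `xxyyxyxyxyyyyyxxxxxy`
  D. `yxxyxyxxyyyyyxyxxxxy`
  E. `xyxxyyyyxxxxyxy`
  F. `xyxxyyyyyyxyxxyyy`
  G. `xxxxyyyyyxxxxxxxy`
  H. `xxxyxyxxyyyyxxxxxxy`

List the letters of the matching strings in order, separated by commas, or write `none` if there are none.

A, B, D, E, G, H

A → match
B → match
C → no match
D → match
E → match
F → no match — must end with `xy`
G → match
H → match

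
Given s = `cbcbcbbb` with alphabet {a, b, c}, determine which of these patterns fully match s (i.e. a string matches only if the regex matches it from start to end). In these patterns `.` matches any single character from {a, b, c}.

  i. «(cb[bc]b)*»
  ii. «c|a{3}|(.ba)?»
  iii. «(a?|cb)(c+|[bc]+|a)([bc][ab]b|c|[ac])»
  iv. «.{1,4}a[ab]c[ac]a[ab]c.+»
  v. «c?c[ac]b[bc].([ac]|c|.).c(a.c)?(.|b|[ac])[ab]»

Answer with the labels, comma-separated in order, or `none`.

i → match
ii → no match
iii → match
iv → no match
v → no match

i, iii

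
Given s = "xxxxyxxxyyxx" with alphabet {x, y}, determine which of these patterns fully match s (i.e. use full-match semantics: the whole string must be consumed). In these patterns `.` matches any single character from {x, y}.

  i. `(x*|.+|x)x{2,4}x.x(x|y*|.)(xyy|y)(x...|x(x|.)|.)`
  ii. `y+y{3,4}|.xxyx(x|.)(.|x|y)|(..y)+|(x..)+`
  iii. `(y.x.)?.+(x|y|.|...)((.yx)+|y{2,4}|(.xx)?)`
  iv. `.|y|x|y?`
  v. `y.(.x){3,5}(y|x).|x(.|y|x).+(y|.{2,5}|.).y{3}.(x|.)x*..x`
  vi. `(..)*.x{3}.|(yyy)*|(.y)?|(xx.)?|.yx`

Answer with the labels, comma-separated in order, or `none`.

i, iii

i → match
ii → no match
iii → match
iv → no match
v → no match
vi → no match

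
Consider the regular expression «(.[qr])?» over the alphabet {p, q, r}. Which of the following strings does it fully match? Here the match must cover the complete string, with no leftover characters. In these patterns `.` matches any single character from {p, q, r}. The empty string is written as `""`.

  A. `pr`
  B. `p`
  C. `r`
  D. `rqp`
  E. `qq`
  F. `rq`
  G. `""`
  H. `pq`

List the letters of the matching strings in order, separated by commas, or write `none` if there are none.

A, E, F, G, H

A → match
B → no match
C → no match
D → no match
E → match
F → match
G → match
H → match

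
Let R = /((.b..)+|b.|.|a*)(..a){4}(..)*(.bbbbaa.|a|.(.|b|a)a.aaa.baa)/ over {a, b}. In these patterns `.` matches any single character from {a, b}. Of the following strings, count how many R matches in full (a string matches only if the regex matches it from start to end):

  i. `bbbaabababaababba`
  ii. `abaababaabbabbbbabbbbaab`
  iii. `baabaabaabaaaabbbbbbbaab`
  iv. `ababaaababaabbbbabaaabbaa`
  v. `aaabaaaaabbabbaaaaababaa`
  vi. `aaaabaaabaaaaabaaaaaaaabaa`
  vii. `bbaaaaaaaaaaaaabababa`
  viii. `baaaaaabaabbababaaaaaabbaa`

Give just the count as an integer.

7

i → no match
ii → match
iii → match
iv → match
v → match
vi → match
vii → match
viii → match
Total matched: 7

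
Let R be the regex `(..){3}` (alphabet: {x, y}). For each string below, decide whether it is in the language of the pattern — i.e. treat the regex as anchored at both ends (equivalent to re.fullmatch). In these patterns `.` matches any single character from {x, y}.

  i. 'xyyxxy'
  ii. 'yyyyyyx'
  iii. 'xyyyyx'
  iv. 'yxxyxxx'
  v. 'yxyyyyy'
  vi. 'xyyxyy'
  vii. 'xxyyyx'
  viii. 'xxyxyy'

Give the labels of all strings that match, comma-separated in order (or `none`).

i → match
ii → no match
iii → match
iv → no match
v → no match
vi → match
vii → match
viii → match

i, iii, vi, vii, viii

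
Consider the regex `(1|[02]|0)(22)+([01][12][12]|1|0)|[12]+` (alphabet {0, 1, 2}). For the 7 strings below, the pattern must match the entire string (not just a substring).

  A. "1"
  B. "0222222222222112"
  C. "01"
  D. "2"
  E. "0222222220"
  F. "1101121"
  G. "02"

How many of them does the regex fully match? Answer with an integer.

A → match
B → match
C → no match
D → match
E → match
F → no match
G → no match
Total matched: 4

4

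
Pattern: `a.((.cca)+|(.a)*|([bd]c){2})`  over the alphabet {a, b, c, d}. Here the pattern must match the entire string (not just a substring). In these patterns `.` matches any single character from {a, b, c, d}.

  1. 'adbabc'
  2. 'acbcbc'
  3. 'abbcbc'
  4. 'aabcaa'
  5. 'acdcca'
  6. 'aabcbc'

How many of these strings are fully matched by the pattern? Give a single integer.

4

1. 'adbabc' → no match
2. 'acbcbc' → match
3. 'abbcbc' → match
4. 'aabcaa' → no match
5. 'acdcca' → match
6. 'aabcbc' → match
Total matched: 4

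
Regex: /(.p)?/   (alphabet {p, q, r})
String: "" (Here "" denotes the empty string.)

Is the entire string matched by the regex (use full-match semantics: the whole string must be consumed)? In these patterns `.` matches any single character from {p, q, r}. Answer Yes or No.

Yes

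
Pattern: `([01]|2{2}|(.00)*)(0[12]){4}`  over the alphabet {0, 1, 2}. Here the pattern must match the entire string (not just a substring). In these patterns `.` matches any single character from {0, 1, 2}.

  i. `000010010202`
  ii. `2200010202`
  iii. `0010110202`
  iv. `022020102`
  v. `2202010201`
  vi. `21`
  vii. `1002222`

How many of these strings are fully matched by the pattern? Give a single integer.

i → no match
ii → no match
iii → no match
iv → no match
v → match
vi → no match
vii → no match
Total matched: 1

1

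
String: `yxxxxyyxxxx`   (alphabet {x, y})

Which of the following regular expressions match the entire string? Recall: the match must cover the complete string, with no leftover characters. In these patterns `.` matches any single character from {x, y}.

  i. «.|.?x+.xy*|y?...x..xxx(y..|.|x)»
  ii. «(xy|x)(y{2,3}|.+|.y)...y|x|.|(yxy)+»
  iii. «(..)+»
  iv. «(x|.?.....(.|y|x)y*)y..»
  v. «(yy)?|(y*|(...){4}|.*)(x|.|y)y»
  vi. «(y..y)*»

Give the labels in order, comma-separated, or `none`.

i → match
ii → no match
iii → no match
iv → no match
v → no match
vi → no match

i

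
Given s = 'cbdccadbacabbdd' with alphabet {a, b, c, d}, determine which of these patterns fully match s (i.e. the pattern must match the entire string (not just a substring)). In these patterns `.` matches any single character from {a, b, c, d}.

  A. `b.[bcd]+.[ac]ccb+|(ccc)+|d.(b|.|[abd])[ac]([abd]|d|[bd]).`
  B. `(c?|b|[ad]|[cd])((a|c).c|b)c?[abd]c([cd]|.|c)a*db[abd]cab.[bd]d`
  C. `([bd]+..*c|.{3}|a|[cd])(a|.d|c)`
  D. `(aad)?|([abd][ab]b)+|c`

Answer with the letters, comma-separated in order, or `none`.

B

A → no match
B → match
C → no match
D → no match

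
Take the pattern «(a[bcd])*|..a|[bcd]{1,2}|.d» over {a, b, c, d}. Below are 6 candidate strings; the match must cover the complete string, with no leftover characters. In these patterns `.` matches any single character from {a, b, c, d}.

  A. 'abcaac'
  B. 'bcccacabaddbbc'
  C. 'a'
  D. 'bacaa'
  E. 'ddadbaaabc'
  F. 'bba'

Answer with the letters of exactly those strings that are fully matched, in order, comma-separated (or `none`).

F

A → no match
B → no match
C → no match
D → no match
E → no match
F → match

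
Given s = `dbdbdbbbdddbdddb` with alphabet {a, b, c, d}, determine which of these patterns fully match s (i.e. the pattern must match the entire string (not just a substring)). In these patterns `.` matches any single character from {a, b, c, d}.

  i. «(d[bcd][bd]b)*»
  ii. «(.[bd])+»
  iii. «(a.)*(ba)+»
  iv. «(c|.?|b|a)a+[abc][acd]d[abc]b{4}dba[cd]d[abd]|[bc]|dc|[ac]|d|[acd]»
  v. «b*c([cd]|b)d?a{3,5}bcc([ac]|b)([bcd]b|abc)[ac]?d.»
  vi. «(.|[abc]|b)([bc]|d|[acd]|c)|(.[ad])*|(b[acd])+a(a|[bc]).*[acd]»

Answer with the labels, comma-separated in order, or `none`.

i → match
ii → match
iii → no match — must end with `ba`
iv → no match
v → no match
vi → no match

i, ii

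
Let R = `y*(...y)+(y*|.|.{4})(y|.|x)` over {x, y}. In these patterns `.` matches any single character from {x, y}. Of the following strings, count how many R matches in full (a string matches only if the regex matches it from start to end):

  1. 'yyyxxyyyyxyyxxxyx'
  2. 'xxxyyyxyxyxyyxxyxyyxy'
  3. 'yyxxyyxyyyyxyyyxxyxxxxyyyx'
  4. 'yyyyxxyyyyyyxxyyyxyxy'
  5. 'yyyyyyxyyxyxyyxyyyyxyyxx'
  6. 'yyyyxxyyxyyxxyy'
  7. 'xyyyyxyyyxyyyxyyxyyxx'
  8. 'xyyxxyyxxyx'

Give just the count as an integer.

3

1 → no match
2 → match
3 → no match
4 → match
5 → no match
6 → no match
7 → match
8 → no match
Total matched: 3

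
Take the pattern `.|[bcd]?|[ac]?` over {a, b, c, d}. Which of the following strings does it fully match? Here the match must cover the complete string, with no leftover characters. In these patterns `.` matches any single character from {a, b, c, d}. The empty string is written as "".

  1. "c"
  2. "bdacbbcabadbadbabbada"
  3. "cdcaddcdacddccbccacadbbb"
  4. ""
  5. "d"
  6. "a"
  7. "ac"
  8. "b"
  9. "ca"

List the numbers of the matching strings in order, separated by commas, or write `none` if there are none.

1 → match
2 → no match
3 → no match
4 → match
5 → match
6 → match
7 → no match
8 → match
9 → no match

1, 4, 5, 6, 8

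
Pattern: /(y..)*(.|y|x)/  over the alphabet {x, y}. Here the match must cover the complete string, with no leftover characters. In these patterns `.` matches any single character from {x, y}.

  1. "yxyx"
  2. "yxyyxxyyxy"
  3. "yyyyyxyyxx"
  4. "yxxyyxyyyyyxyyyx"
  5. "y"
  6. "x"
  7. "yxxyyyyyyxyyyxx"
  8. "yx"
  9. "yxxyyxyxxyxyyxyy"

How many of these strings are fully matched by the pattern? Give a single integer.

7

1 → match
2 → match
3 → match
4 → match
5 → match
6 → match
7 → no match
8 → no match
9 → match
Total matched: 7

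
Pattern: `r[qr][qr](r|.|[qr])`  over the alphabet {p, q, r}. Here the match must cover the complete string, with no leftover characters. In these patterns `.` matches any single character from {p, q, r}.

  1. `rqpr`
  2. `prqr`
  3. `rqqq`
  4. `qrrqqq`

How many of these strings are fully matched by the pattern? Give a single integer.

1. `rqpr` → no match
2. `prqr` → no match — must start with `r`
3. `rqqq` → match
4. `qrrqqq` → no match — must start with `r`
Total matched: 1

1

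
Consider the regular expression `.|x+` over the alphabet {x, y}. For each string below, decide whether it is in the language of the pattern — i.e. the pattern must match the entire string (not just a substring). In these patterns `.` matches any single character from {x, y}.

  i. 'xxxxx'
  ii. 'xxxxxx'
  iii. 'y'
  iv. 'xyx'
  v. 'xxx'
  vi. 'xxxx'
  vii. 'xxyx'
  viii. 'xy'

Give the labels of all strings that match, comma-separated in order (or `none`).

i, ii, iii, v, vi

i → match
ii → match
iii → match
iv → no match
v → match
vi → match
vii → no match
viii → no match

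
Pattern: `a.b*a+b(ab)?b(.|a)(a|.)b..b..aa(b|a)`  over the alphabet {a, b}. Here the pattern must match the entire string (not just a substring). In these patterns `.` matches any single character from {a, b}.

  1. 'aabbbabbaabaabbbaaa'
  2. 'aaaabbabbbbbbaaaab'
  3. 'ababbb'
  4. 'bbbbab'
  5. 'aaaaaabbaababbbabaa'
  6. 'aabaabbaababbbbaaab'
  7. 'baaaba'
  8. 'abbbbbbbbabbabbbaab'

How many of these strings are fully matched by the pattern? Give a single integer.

1

1 → match
2 → no match
3 → no match
4 → no match — must start with 'a'
5 → no match
6 → no match
7 → no match — must start with 'a'
8 → no match
Total matched: 1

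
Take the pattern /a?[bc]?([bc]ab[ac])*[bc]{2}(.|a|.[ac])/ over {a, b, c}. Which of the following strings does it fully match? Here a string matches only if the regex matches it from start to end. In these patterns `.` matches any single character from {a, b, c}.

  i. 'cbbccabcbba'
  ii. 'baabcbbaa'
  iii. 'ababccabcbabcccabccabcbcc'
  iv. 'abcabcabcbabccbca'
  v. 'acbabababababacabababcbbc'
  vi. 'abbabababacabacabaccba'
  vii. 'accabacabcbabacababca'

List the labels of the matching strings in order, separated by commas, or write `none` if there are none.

v, vi, vii

i → no match
ii → no match
iii → no match
iv → no match
v → match
vi → match
vii → match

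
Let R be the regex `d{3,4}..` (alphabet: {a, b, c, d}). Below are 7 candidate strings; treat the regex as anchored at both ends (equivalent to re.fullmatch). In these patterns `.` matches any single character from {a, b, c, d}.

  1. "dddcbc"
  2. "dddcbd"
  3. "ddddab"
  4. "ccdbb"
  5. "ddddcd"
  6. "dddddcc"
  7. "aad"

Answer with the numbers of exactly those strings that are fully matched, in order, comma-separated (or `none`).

3, 5

1 → no match
2 → no match
3 → match
4 → no match — must start with "d"
5 → match
6 → no match
7 → no match — must start with "d"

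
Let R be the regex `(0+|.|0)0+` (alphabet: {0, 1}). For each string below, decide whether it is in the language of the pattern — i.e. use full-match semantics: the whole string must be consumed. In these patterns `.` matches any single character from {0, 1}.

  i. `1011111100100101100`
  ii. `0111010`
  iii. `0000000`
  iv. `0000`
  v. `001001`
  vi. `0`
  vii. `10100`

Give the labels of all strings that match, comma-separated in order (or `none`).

iii, iv

i → no match
ii. `0111010` → no match
iii. `0000000` → match
iv. `0000` → match
v. `001001` → no match — must end with `0`
vi. `0` → no match
vii. `10100` → no match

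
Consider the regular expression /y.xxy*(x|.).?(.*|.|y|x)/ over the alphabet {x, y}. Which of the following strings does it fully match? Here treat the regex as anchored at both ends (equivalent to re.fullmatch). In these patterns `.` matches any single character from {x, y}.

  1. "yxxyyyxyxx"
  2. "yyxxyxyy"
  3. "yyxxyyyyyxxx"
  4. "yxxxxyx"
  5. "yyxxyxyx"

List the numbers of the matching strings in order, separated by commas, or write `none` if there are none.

1 → no match
2 → match
3 → match
4 → match
5 → match

2, 3, 4, 5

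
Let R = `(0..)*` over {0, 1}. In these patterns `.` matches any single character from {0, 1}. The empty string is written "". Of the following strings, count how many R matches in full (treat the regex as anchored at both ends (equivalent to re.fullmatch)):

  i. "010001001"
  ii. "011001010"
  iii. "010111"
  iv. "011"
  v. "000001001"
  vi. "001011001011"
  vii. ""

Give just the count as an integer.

6

i → match
ii → match
iii → no match
iv → match
v → match
vi → match
vii → match
Total matched: 6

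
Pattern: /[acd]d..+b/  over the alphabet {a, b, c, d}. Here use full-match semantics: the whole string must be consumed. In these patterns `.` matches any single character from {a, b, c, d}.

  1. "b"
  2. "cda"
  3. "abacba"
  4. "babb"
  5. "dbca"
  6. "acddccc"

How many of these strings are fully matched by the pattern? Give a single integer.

0

1 → no match
2 → no match — must end with "b"
3 → no match — must end with "b"
4 → no match
5 → no match — must end with "b"
6 → no match — must end with "b"
Total matched: 0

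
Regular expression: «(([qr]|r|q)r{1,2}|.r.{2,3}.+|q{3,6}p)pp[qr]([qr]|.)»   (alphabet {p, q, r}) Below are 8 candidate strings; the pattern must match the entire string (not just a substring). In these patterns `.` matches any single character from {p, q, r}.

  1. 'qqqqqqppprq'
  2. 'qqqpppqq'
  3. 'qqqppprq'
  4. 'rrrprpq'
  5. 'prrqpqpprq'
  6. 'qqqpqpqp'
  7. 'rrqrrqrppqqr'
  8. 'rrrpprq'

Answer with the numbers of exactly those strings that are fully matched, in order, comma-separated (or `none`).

1. 'qqqqqqppprq' → match
2. 'qqqpppqq' → match
3. 'qqqppprq' → match
4. 'rrrprpq' → no match
5. 'prrqpqpprq' → match
6. 'qqqpqpqp' → no match
7. 'rrqrrqrppqqr' → no match
8. 'rrrpprq' → match

1, 2, 3, 5, 8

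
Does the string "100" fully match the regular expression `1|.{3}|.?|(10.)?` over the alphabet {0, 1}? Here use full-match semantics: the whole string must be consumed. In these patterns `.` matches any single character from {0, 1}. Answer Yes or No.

Yes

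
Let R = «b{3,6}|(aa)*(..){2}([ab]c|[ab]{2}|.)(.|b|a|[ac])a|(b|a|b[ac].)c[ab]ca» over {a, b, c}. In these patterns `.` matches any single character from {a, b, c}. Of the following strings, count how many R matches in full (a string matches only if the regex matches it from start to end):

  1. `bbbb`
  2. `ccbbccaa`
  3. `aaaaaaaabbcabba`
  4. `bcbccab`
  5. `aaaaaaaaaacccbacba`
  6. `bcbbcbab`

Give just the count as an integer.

1. `bbbb` → match
2. `ccbbccaa` → no match
3 → match
4. `bcbccab` → no match
5 → match
6. `bcbbcbab` → no match
Total matched: 3

3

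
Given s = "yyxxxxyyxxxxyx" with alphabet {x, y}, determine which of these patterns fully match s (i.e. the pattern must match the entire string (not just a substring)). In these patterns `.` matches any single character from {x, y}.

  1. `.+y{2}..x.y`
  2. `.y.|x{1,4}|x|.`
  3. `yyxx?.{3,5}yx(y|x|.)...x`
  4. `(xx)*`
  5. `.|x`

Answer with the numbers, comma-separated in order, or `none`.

3

1 → no match — must end with "y"
2 → no match
3 → match
4 → no match
5 → no match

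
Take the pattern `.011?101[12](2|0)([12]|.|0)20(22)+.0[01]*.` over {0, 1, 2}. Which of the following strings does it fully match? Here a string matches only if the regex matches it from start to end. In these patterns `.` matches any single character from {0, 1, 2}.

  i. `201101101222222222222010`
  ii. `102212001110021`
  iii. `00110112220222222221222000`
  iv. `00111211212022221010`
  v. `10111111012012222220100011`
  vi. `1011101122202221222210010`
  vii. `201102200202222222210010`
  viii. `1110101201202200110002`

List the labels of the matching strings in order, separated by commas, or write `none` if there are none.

i → no match
ii → no match
iii → no match
iv → no match
v → no match
vi → no match
vii → no match
viii → no match

none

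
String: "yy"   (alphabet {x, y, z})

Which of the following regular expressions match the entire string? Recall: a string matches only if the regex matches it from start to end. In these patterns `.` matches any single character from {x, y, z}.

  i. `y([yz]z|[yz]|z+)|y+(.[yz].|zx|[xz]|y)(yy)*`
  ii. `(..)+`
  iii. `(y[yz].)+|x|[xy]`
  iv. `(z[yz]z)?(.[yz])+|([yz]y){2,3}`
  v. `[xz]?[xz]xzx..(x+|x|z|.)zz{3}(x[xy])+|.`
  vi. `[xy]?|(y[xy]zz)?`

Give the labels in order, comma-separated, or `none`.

i → match
ii → match
iii → no match
iv → match
v → no match
vi → no match

i, ii, iv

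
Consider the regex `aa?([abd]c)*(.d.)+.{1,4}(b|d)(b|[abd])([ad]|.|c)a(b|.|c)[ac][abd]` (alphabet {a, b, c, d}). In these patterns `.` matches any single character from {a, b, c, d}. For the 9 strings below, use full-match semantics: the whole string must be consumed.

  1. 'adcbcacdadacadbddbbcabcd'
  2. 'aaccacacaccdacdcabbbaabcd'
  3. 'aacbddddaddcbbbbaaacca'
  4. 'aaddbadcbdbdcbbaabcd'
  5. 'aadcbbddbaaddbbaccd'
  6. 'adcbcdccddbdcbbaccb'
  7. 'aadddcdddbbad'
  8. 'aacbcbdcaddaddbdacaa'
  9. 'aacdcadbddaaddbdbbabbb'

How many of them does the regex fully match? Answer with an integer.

3

1 → no match
2 → no match
3 → match
4 → match
5 → no match
6 → no match
7 → no match
8 → match
9 → no match
Total matched: 3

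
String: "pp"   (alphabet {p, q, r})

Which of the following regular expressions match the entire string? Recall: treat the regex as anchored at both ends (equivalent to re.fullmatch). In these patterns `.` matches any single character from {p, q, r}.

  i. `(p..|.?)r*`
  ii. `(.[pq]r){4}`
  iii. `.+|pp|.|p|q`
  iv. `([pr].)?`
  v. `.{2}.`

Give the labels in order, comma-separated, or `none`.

i → no match
ii → no match — must end with "r"
iii → match
iv → match
v → no match

iii, iv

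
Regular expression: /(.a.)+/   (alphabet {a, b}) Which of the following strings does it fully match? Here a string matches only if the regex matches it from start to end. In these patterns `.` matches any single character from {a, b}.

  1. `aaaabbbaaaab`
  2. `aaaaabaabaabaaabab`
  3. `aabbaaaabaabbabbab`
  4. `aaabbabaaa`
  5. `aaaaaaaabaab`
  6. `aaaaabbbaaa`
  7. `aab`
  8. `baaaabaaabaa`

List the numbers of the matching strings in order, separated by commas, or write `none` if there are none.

1. `aaaabbbaaaab` → no match
2 → match
3 → match
4. `aaabbabaaa` → no match
5. `aaaaaaaabaab` → match
6. `aaaaabbbaaa` → no match
7. `aab` → match
8. `baaaabaaabaa` → match

2, 3, 5, 7, 8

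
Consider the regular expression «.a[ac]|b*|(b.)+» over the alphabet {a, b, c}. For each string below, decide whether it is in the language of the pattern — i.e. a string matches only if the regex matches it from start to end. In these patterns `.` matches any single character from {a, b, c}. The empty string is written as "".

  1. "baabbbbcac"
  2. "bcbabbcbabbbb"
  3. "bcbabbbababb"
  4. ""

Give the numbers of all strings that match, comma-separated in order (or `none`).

3, 4

1 → no match
2 → no match
3 → match
4 → match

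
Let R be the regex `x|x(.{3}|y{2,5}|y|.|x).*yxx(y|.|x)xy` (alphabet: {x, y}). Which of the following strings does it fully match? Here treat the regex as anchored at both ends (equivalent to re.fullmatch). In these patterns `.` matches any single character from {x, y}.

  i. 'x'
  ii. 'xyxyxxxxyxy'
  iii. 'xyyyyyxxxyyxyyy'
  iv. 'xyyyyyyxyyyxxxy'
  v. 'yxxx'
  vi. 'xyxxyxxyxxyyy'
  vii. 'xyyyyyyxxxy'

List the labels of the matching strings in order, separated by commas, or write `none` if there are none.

i → match
ii → no match
iii → no match
iv → no match
v → no match — must start with 'x'
vi → no match
vii → no match

i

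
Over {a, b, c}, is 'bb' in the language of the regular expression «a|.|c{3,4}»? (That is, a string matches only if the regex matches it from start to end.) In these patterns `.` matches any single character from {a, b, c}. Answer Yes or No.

No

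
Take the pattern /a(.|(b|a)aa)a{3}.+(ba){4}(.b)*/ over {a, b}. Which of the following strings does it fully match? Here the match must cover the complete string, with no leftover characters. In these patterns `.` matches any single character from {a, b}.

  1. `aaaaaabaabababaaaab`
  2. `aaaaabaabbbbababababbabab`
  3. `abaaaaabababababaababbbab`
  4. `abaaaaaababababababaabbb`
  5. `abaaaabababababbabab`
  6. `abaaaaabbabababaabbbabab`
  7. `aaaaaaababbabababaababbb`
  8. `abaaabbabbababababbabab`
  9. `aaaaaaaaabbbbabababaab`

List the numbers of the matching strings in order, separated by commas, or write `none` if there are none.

2, 3, 4, 5, 6, 7, 8, 9

1 → no match
2 → match
3 → match
4 → match
5 → match
6 → match
7 → match
8 → match
9 → match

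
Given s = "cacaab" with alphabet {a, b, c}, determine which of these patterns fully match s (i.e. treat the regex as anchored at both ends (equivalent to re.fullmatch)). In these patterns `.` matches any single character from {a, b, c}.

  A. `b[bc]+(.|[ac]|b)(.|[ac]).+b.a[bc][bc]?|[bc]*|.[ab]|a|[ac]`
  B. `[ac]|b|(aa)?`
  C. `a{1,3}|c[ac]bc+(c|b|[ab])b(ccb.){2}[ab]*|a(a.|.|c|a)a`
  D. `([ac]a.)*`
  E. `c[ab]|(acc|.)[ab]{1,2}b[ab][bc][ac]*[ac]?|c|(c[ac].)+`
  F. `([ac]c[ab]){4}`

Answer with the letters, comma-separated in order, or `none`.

D

A → no match
B → no match
C → no match
D → match
E → no match
F → no match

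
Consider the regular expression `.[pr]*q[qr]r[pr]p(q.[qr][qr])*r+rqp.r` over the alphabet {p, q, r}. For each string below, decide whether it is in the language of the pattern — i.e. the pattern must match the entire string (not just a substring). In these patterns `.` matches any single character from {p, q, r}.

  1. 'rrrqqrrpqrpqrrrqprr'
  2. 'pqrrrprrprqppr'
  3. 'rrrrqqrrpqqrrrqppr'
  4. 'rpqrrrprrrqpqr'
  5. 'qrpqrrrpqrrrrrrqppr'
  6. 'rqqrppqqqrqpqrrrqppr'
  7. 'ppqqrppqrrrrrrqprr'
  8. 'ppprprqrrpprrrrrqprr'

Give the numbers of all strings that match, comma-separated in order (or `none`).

1 → no match
2 → no match
3 → no match
4 → match
5 → match
6 → match
7 → match
8 → match

4, 5, 6, 7, 8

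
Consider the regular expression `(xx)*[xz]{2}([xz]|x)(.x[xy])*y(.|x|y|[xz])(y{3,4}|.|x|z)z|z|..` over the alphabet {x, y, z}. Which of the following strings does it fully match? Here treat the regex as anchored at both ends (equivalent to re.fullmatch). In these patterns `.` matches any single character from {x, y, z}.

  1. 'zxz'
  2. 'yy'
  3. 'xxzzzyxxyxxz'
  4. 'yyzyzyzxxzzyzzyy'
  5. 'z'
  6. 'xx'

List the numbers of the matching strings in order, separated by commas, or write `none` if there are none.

1 → no match
2 → match
3 → match
4 → no match
5 → match
6 → match

2, 3, 5, 6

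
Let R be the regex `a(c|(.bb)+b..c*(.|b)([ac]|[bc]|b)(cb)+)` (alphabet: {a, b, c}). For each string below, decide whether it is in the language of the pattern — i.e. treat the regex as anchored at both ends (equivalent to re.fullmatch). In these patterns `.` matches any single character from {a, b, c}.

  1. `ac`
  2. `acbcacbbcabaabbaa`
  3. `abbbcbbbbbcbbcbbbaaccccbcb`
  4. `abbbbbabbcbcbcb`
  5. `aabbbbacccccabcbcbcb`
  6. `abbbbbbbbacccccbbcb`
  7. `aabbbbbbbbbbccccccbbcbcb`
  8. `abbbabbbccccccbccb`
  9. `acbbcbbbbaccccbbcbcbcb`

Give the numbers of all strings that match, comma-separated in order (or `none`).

1, 3, 4, 5, 6, 7, 8, 9

1 → match
2 → no match
3 → match
4 → match
5 → match
6 → match
7 → match
8 → match
9 → match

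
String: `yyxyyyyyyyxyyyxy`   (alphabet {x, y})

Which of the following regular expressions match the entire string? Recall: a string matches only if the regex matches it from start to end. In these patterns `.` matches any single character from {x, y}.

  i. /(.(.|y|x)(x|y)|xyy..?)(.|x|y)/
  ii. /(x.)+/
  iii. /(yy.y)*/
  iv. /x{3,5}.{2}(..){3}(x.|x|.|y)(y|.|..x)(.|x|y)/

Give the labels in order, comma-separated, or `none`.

i → no match
ii → no match — must start with `x`
iii → match
iv → no match — must start with `x`

iii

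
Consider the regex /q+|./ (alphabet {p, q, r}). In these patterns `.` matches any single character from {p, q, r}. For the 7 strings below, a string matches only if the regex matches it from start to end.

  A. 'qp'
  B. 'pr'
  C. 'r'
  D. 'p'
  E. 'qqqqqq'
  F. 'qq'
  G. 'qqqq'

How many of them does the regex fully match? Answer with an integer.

A. 'qp' → no match
B. 'pr' → no match
C. 'r' → match
D. 'p' → match
E. 'qqqqqq' → match
F. 'qq' → match
G. 'qqqq' → match
Total matched: 5

5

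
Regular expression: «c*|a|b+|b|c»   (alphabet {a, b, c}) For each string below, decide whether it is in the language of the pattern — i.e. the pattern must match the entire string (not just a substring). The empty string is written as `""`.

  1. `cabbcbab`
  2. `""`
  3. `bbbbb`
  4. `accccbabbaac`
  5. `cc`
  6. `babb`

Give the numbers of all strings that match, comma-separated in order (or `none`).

1 → no match
2 → match
3 → match
4 → no match
5 → match
6 → no match

2, 3, 5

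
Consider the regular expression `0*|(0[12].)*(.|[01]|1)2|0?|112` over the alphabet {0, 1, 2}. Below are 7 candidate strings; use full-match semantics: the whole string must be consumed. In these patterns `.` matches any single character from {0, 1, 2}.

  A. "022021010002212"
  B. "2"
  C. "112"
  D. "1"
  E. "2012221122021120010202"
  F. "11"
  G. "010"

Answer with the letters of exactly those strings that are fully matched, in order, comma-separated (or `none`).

A → no match
B. "2" → no match
C. "112" → match
D. "1" → no match
E → no match
F. "11" → no match
G. "010" → no match

C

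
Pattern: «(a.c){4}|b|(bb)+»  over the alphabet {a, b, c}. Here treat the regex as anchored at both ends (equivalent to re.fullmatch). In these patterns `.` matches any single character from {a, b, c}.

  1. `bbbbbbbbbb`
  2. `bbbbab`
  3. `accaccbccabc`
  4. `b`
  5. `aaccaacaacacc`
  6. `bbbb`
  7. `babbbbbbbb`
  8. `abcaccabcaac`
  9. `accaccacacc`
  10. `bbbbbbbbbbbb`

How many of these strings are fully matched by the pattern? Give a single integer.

1 → match
2 → no match
3 → no match
4 → match
5 → no match
6 → match
7 → no match
8 → match
9 → no match
10 → match
Total matched: 5

5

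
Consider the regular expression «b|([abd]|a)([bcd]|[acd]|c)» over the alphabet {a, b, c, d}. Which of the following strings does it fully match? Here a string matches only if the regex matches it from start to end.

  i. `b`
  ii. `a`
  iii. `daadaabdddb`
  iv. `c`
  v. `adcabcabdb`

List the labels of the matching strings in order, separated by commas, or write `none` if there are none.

i. `b` → match
ii. `a` → no match
iii. `daadaabdddb` → no match
iv. `c` → no match
v. `adcabcabdb` → no match

i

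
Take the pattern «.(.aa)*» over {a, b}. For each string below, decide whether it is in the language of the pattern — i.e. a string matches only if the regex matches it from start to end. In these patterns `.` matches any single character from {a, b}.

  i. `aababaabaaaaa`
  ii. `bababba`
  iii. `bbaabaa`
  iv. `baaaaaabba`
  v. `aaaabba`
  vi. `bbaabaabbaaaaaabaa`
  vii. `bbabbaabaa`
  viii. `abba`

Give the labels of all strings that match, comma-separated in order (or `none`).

iii

i → no match
ii → no match
iii → match
iv → no match
v → no match
vi → no match
vii → no match
viii → no match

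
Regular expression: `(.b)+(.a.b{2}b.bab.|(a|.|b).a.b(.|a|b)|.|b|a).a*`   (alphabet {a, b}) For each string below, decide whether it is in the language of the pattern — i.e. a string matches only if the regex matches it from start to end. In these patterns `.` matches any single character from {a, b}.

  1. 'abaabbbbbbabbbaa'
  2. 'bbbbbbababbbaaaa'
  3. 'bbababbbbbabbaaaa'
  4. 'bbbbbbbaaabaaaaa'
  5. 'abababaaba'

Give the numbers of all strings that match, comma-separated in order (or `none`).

1 → match
2 → match
3 → match
4 → match
5. 'abababaaba' → no match

1, 2, 3, 4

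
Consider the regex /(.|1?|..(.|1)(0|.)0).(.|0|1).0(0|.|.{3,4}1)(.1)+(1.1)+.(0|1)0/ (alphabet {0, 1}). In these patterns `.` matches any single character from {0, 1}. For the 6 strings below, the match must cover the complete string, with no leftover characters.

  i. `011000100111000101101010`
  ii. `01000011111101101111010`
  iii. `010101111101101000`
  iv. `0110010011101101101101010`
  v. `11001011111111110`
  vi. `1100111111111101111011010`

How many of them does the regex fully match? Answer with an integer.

i → no match
ii → match
iii → match
iv → match
v → match
vi → no match
Total matched: 4

4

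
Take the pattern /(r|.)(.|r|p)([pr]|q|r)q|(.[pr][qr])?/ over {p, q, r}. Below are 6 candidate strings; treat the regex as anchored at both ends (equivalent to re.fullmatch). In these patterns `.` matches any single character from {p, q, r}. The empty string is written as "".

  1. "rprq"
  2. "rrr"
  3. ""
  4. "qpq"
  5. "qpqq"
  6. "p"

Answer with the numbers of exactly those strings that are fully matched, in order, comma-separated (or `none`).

1, 2, 3, 4, 5

1 → match
2 → match
3 → match
4 → match
5 → match
6 → no match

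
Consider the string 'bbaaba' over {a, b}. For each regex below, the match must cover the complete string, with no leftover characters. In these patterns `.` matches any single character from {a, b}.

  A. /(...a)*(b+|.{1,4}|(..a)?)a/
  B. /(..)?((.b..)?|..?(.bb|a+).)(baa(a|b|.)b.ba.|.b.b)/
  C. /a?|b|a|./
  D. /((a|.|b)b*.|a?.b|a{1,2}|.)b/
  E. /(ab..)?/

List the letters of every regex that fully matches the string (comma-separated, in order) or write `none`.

A → match
B → no match
C → no match
D → no match — must end with 'b'
E → no match

A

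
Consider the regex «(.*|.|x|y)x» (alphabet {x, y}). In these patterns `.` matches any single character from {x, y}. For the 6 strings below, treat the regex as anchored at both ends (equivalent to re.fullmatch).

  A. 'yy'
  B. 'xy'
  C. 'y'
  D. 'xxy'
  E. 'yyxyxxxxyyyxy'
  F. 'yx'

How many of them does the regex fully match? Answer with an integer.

1

A. 'yy' → no match — must end with 'x'
B. 'xy' → no match — must end with 'x'
C. 'y' → no match — must end with 'x'
D. 'xxy' → no match — must end with 'x'
E → no match — must end with 'x'
F. 'yx' → match
Total matched: 1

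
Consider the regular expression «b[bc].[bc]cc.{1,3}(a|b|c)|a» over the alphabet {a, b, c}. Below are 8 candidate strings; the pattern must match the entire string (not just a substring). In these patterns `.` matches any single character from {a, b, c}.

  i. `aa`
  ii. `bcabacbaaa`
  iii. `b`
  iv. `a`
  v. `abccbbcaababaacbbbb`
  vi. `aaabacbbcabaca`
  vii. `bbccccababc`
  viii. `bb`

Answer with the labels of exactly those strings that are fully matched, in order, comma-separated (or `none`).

iv

i → no match
ii → no match
iii → no match
iv → match
v → no match
vi → no match
vii → no match
viii → no match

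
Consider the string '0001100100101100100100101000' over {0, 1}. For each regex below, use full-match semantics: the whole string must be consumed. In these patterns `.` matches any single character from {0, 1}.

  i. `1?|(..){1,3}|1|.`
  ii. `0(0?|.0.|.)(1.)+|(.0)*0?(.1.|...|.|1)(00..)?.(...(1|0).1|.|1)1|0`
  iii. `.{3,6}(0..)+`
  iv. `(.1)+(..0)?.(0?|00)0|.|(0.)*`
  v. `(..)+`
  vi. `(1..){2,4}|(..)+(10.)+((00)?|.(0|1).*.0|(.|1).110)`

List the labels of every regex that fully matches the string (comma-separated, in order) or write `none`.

i → no match
ii → no match
iii → no match
iv → no match
v → match
vi → match

v, vi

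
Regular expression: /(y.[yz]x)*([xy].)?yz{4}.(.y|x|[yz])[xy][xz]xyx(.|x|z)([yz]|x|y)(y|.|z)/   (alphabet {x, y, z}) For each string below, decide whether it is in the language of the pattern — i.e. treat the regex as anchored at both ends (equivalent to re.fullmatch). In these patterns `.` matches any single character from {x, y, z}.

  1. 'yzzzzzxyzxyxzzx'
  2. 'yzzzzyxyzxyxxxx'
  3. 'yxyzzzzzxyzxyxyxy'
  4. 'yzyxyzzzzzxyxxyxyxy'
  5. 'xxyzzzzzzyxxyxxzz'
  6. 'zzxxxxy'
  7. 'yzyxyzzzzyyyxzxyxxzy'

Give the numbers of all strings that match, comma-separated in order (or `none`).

1, 2, 3, 4, 5, 7

1 → match
2 → match
3 → match
4 → match
5 → match
6 → no match
7 → match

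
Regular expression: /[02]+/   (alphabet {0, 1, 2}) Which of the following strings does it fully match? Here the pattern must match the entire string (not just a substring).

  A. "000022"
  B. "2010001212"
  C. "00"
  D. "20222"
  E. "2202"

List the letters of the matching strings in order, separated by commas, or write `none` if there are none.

A → match
B → no match
C → match
D → match
E → match

A, C, D, E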